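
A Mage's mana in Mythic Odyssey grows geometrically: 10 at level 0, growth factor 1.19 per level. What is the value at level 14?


value = base * growth^level
= 10 * 1.19^14
= 10 * 11.419773
= 114.20

114.20 mana


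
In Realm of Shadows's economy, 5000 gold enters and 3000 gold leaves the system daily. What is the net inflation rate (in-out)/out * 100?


Net gold = 5000 - 3000 = 2000
Inflation rate = net / sunk * 100 = 2000 / 3000 * 100
= 0.666667 * 100
= 66.67%

66.67%


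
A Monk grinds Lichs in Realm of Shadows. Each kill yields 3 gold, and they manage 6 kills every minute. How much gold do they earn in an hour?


Gold per minute = 3 * 6 = 18
Gold per hour = 18 * 60 = 1080

1080 gold/hour


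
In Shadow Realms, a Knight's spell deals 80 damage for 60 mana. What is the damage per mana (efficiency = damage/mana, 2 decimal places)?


Efficiency = damage / mana
= 80 / 60
= 1.33

1.33 dmg/mana


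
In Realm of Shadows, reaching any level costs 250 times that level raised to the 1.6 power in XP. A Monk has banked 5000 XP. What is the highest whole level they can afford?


XP = 250 * level^1.6, so level = (XP / 250)^(1/1.6)
= (5000 / 250)^(1/1.6)
= 20.0^0.625
= 6.5034
Floor: level = 6

level 6


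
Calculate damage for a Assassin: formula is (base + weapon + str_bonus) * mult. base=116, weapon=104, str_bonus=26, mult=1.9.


Sum base + weapon + str = 116 + 104 + 26 = 246
Multiply by 1.9:
246 * 1.9 = 467.4

467.4 damage


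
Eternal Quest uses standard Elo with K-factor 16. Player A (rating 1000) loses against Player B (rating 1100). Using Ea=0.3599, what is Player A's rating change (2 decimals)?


Elo update: delta = K * (S - Ea), where S = 0 (loses)
S - Ea = 0 - 0.3599 = -0.3599
Rating change = 16 * -0.3599
= -5.76

-5.76 rating points


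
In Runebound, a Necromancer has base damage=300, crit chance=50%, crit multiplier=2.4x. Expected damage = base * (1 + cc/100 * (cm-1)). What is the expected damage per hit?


E[dmg] = base * (1 + crit_chance * (crit_mult - 1))
cc as decimal = 50/100 = 0.5
cm - 1 = 2.4 - 1 = 1.4
Bonus factor = 0.5 * 1.4 = 0.7
Total multiplier = 1 + 0.7 = 1.7
Expected damage = 300 * 1.7 = 510.00

510.00 damage


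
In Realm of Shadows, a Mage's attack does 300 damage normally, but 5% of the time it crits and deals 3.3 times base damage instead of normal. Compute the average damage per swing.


E[dmg] = base * (1 + crit_chance * (crit_mult - 1))
cc as decimal = 5/100 = 0.05
cm - 1 = 3.3 - 1 = 2.3
Bonus factor = 0.05 * 2.3 = 0.115
Total multiplier = 1 + 0.115 = 1.115
Expected damage = 300 * 1.115 = 334.50

334.50 damage


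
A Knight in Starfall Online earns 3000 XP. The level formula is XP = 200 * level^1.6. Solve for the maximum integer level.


XP = 200 * level^1.6, so level = (XP / 200)^(1/1.6)
= (3000 / 200)^(1/1.6)
= 15.0^0.625
= 5.4332
Floor: level = 5

level 5


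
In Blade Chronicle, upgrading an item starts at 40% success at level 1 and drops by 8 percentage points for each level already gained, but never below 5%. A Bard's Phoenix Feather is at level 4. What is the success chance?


raw_rate = 40 - 8 * (4 - 1)
= 40 - 8 * 3
= 40 - 24
= 16
Apply floor: max(16, 5) = 16%

16%


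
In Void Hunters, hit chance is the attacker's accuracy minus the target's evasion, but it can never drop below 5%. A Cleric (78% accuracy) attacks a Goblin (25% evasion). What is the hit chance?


accuracy - evasion = 78 - 25 = 53
Apply floor: max(53, 5) = 53
Hit chance = 53%

53%


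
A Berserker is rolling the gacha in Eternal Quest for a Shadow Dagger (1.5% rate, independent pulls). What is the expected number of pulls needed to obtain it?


Expected pulls for a geometric distribution = 1/p = 100 / rate%
= 100 / 1.5
= 66.67

66.67 pulls


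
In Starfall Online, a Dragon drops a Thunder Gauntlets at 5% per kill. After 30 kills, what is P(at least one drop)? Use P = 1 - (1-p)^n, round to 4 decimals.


P(at least one) = 1 - P(none) = 1 - (1-p)^n
p = 5/100 = 0.05
1 - p = 0.95
(1 - p)^30 = 0.95^30 = 0.214639
P(at least one) = 1 - 0.214639 = 0.7854

0.7854


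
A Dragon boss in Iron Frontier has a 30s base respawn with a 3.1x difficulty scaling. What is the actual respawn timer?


Respawn time = base * multiplier
= 30 * 3.1
= 93.0 seconds

93.0 seconds


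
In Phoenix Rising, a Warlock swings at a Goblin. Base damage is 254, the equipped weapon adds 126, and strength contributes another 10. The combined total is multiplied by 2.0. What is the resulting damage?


Sum base + weapon + str = 254 + 126 + 10 = 390
Multiply by 2.0:
390 * 2.0 = 780.0

780.0 damage


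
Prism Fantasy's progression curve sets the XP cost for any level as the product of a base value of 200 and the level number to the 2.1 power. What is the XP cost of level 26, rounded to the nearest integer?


XP = 200 * level^2.1
Substitute level = 26:
XP = 200 * 26^2.1
= 200 * 936.3625
= 187273

187273 XP


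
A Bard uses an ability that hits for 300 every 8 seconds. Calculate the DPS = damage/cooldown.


DPS = damage / cooldown
= 300 / 8
= 37.50

37.50 DPS


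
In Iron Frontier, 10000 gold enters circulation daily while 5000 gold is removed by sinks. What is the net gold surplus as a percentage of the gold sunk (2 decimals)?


Net gold = 10000 - 5000 = 5000
Inflation rate = net / sunk * 100 = 5000 / 5000 * 100
= 1.0 * 100
= 100.00%

100.00%


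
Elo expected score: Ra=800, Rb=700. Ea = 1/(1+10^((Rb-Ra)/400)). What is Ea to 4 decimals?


Elo expected score: Ea = 1/(1 + 10^((Rb-Ra)/400))
Rb - Ra = 700 - 800 = -100
(Rb-Ra)/400 = -100/400 = -0.25
10^-0.25 = 0.562341
Ea = 1/(1 + 0.562341) = 1/1.562341 = 0.6401

0.6401


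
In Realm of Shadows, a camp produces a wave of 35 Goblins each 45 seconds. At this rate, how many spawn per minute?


Spawns per minute = count * (60 / interval)
= 35 * (60 / 45)
= 35 * 1.3333
= 46.67

46.67 per minute


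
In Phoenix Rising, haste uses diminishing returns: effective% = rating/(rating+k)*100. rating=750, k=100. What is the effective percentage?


effective% = rating / (rating + k) * 100
= 750 / (750 + 100) * 100
= 750 / 850 * 100
= 0.882353 * 100
= 88.24%

88.24%


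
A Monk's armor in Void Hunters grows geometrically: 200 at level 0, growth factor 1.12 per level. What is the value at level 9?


value = base * growth^level
= 200 * 1.12^9
= 200 * 2.773079
= 554.62

554.62 armor


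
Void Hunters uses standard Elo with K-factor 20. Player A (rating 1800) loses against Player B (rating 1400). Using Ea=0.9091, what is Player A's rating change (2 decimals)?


Elo update: delta = K * (S - Ea), where S = 0 (loses)
S - Ea = 0 - 0.9091 = -0.9091
Rating change = 20 * -0.9091
= -18.18

-18.18 rating points


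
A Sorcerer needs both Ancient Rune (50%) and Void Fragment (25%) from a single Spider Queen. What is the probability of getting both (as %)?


For independent events, P(both) = P(A) * P(B)
= 50% * 25%
= 1250 / 100 %
= 12.5%

12.5%


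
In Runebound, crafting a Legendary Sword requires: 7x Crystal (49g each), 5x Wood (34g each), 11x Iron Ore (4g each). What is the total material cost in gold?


Cost breakdown:
  Crystal: 7 * 49 = 343
  Wood: 5 * 34 = 170
  Iron Ore: 11 * 4 = 44
Total = 343 + 170 + 44 = 557

557 gold


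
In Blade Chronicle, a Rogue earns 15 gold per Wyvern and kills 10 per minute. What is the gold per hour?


Gold per minute = 15 * 10 = 150
Gold per hour = 150 * 60 = 9000

9000 gold/hour


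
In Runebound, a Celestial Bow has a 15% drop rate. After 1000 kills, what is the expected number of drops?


Expected drops = kills * (drop_rate / 100)
= 1000 * (15 / 100)
= 1000 * 0.15
= 150.0

150.0 drops


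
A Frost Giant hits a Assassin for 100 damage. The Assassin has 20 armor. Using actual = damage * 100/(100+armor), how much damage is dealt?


actual = 100 * 100 / (100 + 20)
= 100 * 100 / 120
= 10000 / 120
= 83.33

83.33 damage


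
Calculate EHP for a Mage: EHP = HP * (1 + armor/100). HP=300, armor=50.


EHP = 300 * (1 + 50/100)
= 300 * (1 + 0.5)
= 300 * 1.5
= 450.0

450.0 EHP


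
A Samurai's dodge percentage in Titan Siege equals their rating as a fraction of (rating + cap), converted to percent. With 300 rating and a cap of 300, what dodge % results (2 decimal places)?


dodge% = 300 / (300 + 300) * 100
= 300 / 600 * 100
= 0.5 * 100
= 50.00%

50.00%


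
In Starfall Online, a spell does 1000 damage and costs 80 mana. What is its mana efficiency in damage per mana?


Efficiency = damage / mana
= 1000 / 80
= 12.50

12.50 dmg/mana


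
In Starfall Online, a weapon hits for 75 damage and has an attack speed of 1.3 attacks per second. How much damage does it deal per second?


DPS = damage * attack_speed
= 75 * 1.3
= 97.5

97.5 DPS


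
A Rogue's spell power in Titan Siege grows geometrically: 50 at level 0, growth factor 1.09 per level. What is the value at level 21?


value = base * growth^level
= 50 * 1.09^21
= 50 * 6.108808
= 305.44

305.44 spell power


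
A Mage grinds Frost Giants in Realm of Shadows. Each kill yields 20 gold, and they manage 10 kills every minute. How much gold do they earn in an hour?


Gold per minute = 20 * 10 = 200
Gold per hour = 200 * 60 = 12000

12000 gold/hour


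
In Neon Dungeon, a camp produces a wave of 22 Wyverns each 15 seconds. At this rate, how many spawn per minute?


Spawns per minute = count * (60 / interval)
= 22 * (60 / 15)
= 22 * 4.0
= 88.0

88.0 per minute


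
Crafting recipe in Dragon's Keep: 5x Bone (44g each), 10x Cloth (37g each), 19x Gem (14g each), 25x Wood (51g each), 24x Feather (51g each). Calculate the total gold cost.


Cost breakdown:
  Bone: 5 * 44 = 220
  Cloth: 10 * 37 = 370
  Gem: 19 * 14 = 266
  Wood: 25 * 51 = 1275
  Feather: 24 * 51 = 1224
Total = 220 + 370 + 266 + 1275 + 1224 = 3355

3355 gold


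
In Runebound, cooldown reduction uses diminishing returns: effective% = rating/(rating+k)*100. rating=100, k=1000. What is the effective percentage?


effective% = rating / (rating + k) * 100
= 100 / (100 + 1000) * 100
= 100 / 1100 * 100
= 0.090909 * 100
= 9.09%

9.09%


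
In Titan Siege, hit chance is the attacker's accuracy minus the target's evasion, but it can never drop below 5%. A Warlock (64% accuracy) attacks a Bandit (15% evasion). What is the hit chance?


accuracy - evasion = 64 - 15 = 49
Apply floor: max(49, 5) = 49
Hit chance = 49%

49%


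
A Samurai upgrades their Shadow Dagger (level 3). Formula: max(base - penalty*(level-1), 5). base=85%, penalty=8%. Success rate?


raw_rate = 85 - 8 * (3 - 1)
= 85 - 8 * 2
= 85 - 16
= 69
Apply floor: max(69, 5) = 69%

69%


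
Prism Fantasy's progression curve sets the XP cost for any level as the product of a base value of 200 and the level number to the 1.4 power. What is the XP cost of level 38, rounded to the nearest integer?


XP = 200 * level^1.4
Substitute level = 38:
XP = 200 * 38^1.4
= 200 * 162.816
= 32563

32563 XP


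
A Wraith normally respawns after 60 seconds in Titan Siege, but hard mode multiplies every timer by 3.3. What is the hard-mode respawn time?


Respawn time = base * multiplier
= 60 * 3.3
= 198.0 seconds

198.0 seconds


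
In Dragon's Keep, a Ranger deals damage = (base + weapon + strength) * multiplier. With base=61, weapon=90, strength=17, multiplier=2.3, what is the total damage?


Sum base + weapon + str = 61 + 90 + 17 = 168
Multiply by 2.3:
168 * 2.3 = 386.4

386.4 damage


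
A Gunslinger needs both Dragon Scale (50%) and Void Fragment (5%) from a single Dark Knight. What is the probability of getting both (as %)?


For independent events, P(both) = P(A) * P(B)
= 50% * 5%
= 250 / 100 %
= 2.5%

2.5%


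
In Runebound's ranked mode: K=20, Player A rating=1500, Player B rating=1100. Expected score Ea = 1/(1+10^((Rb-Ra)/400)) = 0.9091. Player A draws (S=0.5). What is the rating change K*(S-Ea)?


Elo update: delta = K * (S - Ea), where S = 0.5 (draws)
S - Ea = 0.5 - 0.9091 = -0.4091
Rating change = 20 * -0.4091
= -8.18

-8.18 rating points


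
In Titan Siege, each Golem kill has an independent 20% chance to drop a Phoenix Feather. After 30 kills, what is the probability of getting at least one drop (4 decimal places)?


P(at least one) = 1 - P(none) = 1 - (1-p)^n
p = 20/100 = 0.2
1 - p = 0.8
(1 - p)^30 = 0.8^30 = 0.001238
P(at least one) = 1 - 0.001238 = 0.9988

0.9988


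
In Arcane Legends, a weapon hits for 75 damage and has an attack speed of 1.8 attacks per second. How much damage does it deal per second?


DPS = damage * attack_speed
= 75 * 1.8
= 135.0

135.0 DPS


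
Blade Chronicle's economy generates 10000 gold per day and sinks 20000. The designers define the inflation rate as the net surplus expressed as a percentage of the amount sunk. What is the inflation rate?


Net gold = 10000 - 20000 = -10000
Inflation rate = net / sunk * 100 = -10000 / 20000 * 100
= -0.5 * 100
= -50.00%

-50.00%


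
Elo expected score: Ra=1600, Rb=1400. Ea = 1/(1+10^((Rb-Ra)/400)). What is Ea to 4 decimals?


Elo expected score: Ea = 1/(1 + 10^((Rb-Ra)/400))
Rb - Ra = 1400 - 1600 = -200
(Rb-Ra)/400 = -200/400 = -0.5
10^-0.5 = 0.316228
Ea = 1/(1 + 0.316228) = 1/1.316228 = 0.7597

0.7597


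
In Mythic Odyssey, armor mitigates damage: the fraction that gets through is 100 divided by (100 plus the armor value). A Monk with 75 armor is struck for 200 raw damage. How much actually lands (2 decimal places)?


actual = 200 * 100 / (100 + 75)
= 200 * 100 / 175
= 20000 / 175
= 114.29

114.29 damage


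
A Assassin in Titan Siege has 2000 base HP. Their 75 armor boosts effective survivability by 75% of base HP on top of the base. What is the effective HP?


EHP = 2000 * (1 + 75/100)
= 2000 * (1 + 0.75)
= 2000 * 1.75
= 3500.0

3500.0 EHP


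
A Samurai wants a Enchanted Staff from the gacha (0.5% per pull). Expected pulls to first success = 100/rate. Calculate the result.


Expected pulls for a geometric distribution = 1/p = 100 / rate%
= 100 / 0.5
= 200.0

200.0 pulls


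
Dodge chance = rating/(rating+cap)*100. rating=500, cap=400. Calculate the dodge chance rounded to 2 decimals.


dodge% = 500 / (500 + 400) * 100
= 500 / 900 * 100
= 0.555556 * 100
= 55.56%

55.56%


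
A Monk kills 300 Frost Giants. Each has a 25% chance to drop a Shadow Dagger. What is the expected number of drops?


Expected drops = kills * (drop_rate / 100)
= 300 * (25 / 100)
= 300 * 0.25
= 75.0

75.0 drops


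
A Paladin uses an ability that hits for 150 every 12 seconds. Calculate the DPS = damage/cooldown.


DPS = damage / cooldown
= 150 / 12
= 12.50

12.50 DPS


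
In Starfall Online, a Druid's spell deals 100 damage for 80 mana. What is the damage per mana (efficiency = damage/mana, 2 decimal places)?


Efficiency = damage / mana
= 100 / 80
= 1.25

1.25 dmg/mana


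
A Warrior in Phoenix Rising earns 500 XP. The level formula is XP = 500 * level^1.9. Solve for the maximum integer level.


XP = 500 * level^1.9, so level = (XP / 500)^(1/1.9)
= (500 / 500)^(1/1.9)
= 1.0^0.5263
= 1.0
Floor: level = 1

level 1


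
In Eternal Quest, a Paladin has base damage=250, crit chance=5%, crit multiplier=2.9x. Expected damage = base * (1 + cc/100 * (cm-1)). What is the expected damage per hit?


E[dmg] = base * (1 + crit_chance * (crit_mult - 1))
cc as decimal = 5/100 = 0.05
cm - 1 = 2.9 - 1 = 1.9
Bonus factor = 0.05 * 1.9 = 0.095
Total multiplier = 1 + 0.095 = 1.095
Expected damage = 250 * 1.095 = 273.75

273.75 damage


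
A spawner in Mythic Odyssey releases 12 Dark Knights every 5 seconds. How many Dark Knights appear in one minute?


Spawns per minute = count * (60 / interval)
= 12 * (60 / 5)
= 12 * 12.0
= 144.0

144.0 per minute


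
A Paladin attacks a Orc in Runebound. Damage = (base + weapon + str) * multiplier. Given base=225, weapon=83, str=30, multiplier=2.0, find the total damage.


Sum base + weapon + str = 225 + 83 + 30 = 338
Multiply by 2.0:
338 * 2.0 = 676.0

676.0 damage


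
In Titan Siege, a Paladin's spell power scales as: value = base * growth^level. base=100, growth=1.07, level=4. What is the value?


value = base * growth^level
= 100 * 1.07^4
= 100 * 1.310796
= 131.08

131.08 spell power


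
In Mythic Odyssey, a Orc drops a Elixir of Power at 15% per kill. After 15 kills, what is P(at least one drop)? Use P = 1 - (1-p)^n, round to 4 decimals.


P(at least one) = 1 - P(none) = 1 - (1-p)^n
p = 15/100 = 0.15
1 - p = 0.85
(1 - p)^15 = 0.85^15 = 0.087354
P(at least one) = 1 - 0.087354 = 0.9126

0.9126


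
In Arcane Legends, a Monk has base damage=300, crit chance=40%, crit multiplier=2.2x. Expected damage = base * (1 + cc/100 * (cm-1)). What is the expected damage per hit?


E[dmg] = base * (1 + crit_chance * (crit_mult - 1))
cc as decimal = 40/100 = 0.4
cm - 1 = 2.2 - 1 = 1.2
Bonus factor = 0.4 * 1.2 = 0.48
Total multiplier = 1 + 0.48 = 1.48
Expected damage = 300 * 1.48 = 444.00

444.00 damage


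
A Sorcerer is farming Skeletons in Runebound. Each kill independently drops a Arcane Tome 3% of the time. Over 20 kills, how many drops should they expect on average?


Expected drops = kills * (drop_rate / 100)
= 20 * (3 / 100)
= 20 * 0.03
= 0.6

0.6 drops


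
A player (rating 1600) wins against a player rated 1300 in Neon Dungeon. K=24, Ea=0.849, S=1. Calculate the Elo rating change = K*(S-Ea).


Elo update: delta = K * (S - Ea), where S = 1 (wins)
S - Ea = 1 - 0.849 = 0.151
Rating change = 24 * 0.151
= 3.62

3.62 rating points


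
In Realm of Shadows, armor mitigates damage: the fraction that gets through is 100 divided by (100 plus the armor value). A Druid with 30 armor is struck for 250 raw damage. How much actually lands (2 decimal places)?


actual = 250 * 100 / (100 + 30)
= 250 * 100 / 130
= 25000 / 130
= 192.31

192.31 damage


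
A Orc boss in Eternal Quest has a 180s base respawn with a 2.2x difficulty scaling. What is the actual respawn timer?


Respawn time = base * multiplier
= 180 * 2.2
= 396.0 seconds

396.0 seconds


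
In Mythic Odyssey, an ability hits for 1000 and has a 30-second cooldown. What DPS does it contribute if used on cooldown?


DPS = damage / cooldown
= 1000 / 30
= 33.33

33.33 DPS


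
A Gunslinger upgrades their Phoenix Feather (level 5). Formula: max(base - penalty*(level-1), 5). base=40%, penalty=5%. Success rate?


raw_rate = 40 - 5 * (5 - 1)
= 40 - 5 * 4
= 40 - 20
= 20
Apply floor: max(20, 5) = 20%

20%


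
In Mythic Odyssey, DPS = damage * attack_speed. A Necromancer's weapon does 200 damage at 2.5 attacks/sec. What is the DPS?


DPS = damage * attack_speed
= 200 * 2.5
= 500.0

500.0 DPS


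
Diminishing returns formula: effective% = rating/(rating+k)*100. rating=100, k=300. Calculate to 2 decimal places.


effective% = rating / (rating + k) * 100
= 100 / (100 + 300) * 100
= 100 / 400 * 100
= 0.25 * 100
= 25.00%

25.00%


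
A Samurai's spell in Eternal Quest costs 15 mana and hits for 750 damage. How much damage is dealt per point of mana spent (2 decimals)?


Efficiency = damage / mana
= 750 / 15
= 50.00

50.00 dmg/mana


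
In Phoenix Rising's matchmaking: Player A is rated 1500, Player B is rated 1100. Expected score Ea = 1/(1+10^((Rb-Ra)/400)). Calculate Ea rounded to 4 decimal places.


Elo expected score: Ea = 1/(1 + 10^((Rb-Ra)/400))
Rb - Ra = 1100 - 1500 = -400
(Rb-Ra)/400 = -400/400 = -1.0
10^-1.0 = 0.1
Ea = 1/(1 + 0.1) = 1/1.1 = 0.9091

0.9091


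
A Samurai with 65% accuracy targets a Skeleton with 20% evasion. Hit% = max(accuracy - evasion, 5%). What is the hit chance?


accuracy - evasion = 65 - 20 = 45
Apply floor: max(45, 5) = 45
Hit chance = 45%

45%


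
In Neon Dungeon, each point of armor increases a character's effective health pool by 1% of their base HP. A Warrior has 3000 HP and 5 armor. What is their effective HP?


EHP = 3000 * (1 + 5/100)
= 3000 * (1 + 0.05)
= 3000 * 1.05
= 3150.0

3150.0 EHP


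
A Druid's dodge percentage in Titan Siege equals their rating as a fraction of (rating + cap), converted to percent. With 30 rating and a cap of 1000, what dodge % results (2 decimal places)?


dodge% = 30 / (30 + 1000) * 100
= 30 / 1030 * 100
= 0.029126 * 100
= 2.91%

2.91%


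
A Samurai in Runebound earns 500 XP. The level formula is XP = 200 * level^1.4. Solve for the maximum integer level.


XP = 200 * level^1.4, so level = (XP / 200)^(1/1.4)
= (500 / 200)^(1/1.4)
= 2.5^0.7143
= 1.9242
Floor: level = 1

level 1


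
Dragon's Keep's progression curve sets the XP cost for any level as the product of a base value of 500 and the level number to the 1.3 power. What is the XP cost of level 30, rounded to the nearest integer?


XP = 500 * level^1.3
Substitute level = 30:
XP = 500 * 30^1.3
= 500 * 83.2257
= 41613

41613 XP


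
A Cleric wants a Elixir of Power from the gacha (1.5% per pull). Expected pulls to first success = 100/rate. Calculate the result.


Expected pulls for a geometric distribution = 1/p = 100 / rate%
= 100 / 1.5
= 66.67

66.67 pulls


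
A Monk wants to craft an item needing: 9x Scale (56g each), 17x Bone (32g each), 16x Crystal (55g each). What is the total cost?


Cost breakdown:
  Scale: 9 * 56 = 504
  Bone: 17 * 32 = 544
  Crystal: 16 * 55 = 880
Total = 504 + 544 + 880 = 1928

1928 gold


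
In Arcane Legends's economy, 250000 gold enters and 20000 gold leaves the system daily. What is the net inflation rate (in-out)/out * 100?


Net gold = 250000 - 20000 = 230000
Inflation rate = net / sunk * 100 = 230000 / 20000 * 100
= 11.5 * 100
= 1150.00%

1150.00%


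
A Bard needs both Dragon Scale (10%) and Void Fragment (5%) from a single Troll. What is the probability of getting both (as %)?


For independent events, P(both) = P(A) * P(B)
= 10% * 5%
= 50 / 100 %
= 0.5%

0.5%


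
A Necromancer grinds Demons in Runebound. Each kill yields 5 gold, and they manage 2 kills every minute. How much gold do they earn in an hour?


Gold per minute = 5 * 2 = 10
Gold per hour = 10 * 60 = 600

600 gold/hour


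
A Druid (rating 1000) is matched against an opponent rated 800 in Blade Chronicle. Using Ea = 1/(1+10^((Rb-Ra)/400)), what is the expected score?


Elo expected score: Ea = 1/(1 + 10^((Rb-Ra)/400))
Rb - Ra = 800 - 1000 = -200
(Rb-Ra)/400 = -200/400 = -0.5
10^-0.5 = 0.316228
Ea = 1/(1 + 0.316228) = 1/1.316228 = 0.7597

0.7597


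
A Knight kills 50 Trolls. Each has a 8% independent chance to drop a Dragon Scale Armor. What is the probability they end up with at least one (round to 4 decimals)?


P(at least one) = 1 - P(none) = 1 - (1-p)^n
p = 8/100 = 0.08
1 - p = 0.92
(1 - p)^50 = 0.92^50 = 0.015466
P(at least one) = 1 - 0.015466 = 0.9845

0.9845


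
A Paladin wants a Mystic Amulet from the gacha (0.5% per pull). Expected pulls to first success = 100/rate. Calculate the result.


Expected pulls for a geometric distribution = 1/p = 100 / rate%
= 100 / 0.5
= 200.0

200.0 pulls


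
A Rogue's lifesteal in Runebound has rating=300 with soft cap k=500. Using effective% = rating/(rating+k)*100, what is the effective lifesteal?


effective% = rating / (rating + k) * 100
= 300 / (300 + 500) * 100
= 300 / 800 * 100
= 0.375 * 100
= 37.50%

37.50%


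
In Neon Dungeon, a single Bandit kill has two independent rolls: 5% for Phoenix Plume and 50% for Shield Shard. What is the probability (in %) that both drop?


For independent events, P(both) = P(A) * P(B)
= 5% * 50%
= 250 / 100 %
= 2.5%

2.5%


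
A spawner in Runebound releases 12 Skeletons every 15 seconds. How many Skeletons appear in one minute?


Spawns per minute = count * (60 / interval)
= 12 * (60 / 15)
= 12 * 4.0
= 48.0

48.0 per minute


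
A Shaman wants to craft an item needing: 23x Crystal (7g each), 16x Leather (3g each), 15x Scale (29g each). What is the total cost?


Cost breakdown:
  Crystal: 23 * 7 = 161
  Leather: 16 * 3 = 48
  Scale: 15 * 29 = 435
Total = 161 + 48 + 435 = 644

644 gold


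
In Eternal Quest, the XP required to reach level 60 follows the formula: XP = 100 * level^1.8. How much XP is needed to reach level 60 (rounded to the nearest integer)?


XP = 100 * level^1.8
Substitute level = 60:
XP = 100 * 60^1.8
= 100 * 1587.3484
= 158735

158735 XP


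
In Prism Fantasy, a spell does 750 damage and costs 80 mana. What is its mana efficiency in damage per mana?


Efficiency = damage / mana
= 750 / 80
= 9.38

9.38 dmg/mana


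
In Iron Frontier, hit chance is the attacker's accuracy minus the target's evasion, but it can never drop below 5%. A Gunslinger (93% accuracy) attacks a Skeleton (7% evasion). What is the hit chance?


accuracy - evasion = 93 - 7 = 86
Apply floor: max(86, 5) = 86
Hit chance = 86%

86%


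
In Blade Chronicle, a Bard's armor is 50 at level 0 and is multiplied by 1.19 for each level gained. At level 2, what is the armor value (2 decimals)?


value = base * growth^level
= 50 * 1.19^2
= 50 * 1.4161
= 70.81

70.81 armor


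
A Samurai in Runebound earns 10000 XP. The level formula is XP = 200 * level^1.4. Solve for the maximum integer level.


XP = 200 * level^1.4, so level = (XP / 200)^(1/1.4)
= (10000 / 200)^(1/1.4)
= 50.0^0.7143
= 16.3512
Floor: level = 16

level 16


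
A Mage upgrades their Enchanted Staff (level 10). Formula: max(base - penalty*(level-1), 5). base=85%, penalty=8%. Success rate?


raw_rate = 85 - 8 * (10 - 1)
= 85 - 8 * 9
= 85 - 72
= 13
Apply floor: max(13, 5) = 13%

13%


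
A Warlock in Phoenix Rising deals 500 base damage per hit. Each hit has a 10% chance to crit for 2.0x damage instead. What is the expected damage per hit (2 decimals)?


E[dmg] = base * (1 + crit_chance * (crit_mult - 1))
cc as decimal = 10/100 = 0.1
cm - 1 = 2.0 - 1 = 1.0
Bonus factor = 0.1 * 1.0 = 0.1
Total multiplier = 1 + 0.1 = 1.1
Expected damage = 500 * 1.1 = 550.00

550.00 damage


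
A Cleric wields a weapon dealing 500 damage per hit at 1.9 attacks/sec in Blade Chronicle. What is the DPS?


DPS = damage * attack_speed
= 500 * 1.9
= 950.0

950.0 DPS


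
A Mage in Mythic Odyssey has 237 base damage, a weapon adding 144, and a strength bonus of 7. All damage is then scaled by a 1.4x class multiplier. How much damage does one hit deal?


Sum base + weapon + str = 237 + 144 + 7 = 388
Multiply by 1.4:
388 * 1.4 = 543.2

543.2 damage


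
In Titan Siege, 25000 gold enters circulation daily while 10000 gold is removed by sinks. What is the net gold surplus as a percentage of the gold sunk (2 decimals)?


Net gold = 25000 - 10000 = 15000
Inflation rate = net / sunk * 100 = 15000 / 10000 * 100
= 1.5 * 100
= 150.00%

150.00%


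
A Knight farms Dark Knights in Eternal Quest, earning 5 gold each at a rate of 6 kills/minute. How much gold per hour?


Gold per minute = 5 * 6 = 30
Gold per hour = 30 * 60 = 1800

1800 gold/hour


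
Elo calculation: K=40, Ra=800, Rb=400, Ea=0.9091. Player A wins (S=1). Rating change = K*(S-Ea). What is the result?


Elo update: delta = K * (S - Ea), where S = 1 (wins)
S - Ea = 1 - 0.9091 = 0.0909
Rating change = 40 * 0.0909
= 3.64

3.64 rating points


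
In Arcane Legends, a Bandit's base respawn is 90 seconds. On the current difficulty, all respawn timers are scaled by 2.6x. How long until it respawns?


Respawn time = base * multiplier
= 90 * 2.6
= 234.0 seconds

234.0 seconds


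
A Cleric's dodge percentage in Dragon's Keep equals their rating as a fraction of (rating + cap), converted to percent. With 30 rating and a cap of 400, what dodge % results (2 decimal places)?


dodge% = 30 / (30 + 400) * 100
= 30 / 430 * 100
= 0.069767 * 100
= 6.98%

6.98%


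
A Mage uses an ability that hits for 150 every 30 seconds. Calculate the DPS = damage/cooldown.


DPS = damage / cooldown
= 150 / 30
= 5.00

5.00 DPS


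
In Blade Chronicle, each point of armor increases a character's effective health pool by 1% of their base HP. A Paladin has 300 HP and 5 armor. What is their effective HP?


EHP = 300 * (1 + 5/100)
= 300 * (1 + 0.05)
= 300 * 1.05
= 315.0

315.0 EHP


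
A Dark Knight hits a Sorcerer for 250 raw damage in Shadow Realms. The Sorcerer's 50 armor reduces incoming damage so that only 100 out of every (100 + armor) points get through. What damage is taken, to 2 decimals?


actual = 250 * 100 / (100 + 50)
= 250 * 100 / 150
= 25000 / 150
= 166.67

166.67 damage


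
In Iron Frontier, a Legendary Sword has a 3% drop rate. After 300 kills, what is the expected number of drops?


Expected drops = kills * (drop_rate / 100)
= 300 * (3 / 100)
= 300 * 0.03
= 9.0

9.0 drops


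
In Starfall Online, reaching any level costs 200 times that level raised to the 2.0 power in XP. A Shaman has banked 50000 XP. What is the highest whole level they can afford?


XP = 200 * level^2.0, so level = (XP / 200)^(1/2.0)
= (50000 / 200)^(1/2.0)
= 250.0^0.5
= 15.8114
Floor: level = 15

level 15


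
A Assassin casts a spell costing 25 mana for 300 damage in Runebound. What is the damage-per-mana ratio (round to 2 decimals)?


Efficiency = damage / mana
= 300 / 25
= 12.00

12.00 dmg/mana


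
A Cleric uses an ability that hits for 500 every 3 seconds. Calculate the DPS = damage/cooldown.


DPS = damage / cooldown
= 500 / 3
= 166.67

166.67 DPS


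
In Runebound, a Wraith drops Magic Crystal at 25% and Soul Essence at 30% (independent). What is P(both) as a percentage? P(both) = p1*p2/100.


For independent events, P(both) = P(A) * P(B)
= 25% * 30%
= 750 / 100 %
= 7.5%

7.5%


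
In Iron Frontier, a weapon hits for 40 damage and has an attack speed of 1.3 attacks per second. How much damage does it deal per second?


DPS = damage * attack_speed
= 40 * 1.3
= 52.0

52.0 DPS


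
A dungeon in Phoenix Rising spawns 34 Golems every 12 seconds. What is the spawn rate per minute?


Spawns per minute = count * (60 / interval)
= 34 * (60 / 12)
= 34 * 5.0
= 170.0

170.0 per minute


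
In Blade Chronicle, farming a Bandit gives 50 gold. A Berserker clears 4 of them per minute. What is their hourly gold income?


Gold per minute = 50 * 4 = 200
Gold per hour = 200 * 60 = 12000

12000 gold/hour


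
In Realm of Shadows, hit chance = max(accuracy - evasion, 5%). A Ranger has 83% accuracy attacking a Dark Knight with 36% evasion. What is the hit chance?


accuracy - evasion = 83 - 36 = 47
Apply floor: max(47, 5) = 47
Hit chance = 47%

47%


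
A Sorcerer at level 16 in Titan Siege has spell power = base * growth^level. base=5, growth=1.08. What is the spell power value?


value = base * growth^level
= 5 * 1.08^16
= 5 * 3.425943
= 17.13

17.13 spell power


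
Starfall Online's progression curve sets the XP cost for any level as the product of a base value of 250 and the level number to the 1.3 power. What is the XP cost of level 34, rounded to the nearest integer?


XP = 250 * level^1.3
Substitute level = 34:
XP = 250 * 34^1.3
= 250 * 97.9315
= 24483

24483 XP


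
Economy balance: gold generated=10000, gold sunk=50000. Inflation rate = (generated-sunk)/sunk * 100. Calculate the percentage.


Net gold = 10000 - 50000 = -40000
Inflation rate = net / sunk * 100 = -40000 / 50000 * 100
= -0.8 * 100
= -80.00%

-80.00%


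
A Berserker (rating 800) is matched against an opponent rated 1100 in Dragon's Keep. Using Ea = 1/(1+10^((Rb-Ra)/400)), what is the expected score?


Elo expected score: Ea = 1/(1 + 10^((Rb-Ra)/400))
Rb - Ra = 1100 - 800 = 300
(Rb-Ra)/400 = 300/400 = 0.75
10^0.75 = 5.623413
Ea = 1/(1 + 5.623413) = 1/6.623413 = 0.1510

0.1510


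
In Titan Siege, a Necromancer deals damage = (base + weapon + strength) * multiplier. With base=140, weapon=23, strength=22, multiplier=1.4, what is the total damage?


Sum base + weapon + str = 140 + 23 + 22 = 185
Multiply by 1.4:
185 * 1.4 = 259.0

259.0 damage


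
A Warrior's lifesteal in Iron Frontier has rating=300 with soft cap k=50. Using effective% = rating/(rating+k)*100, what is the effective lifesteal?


effective% = rating / (rating + k) * 100
= 300 / (300 + 50) * 100
= 300 / 350 * 100
= 0.857143 * 100
= 85.71%

85.71%


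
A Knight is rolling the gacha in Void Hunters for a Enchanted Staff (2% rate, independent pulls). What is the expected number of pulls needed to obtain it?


Expected pulls for a geometric distribution = 1/p = 100 / rate%
= 100 / 2
= 50.0

50.0 pulls


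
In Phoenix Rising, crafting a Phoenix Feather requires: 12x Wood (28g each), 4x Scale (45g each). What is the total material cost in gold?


Cost breakdown:
  Wood: 12 * 28 = 336
  Scale: 4 * 45 = 180
Total = 336 + 180 = 516

516 gold


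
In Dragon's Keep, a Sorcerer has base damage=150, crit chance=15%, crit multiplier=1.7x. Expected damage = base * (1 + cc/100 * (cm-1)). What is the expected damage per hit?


E[dmg] = base * (1 + crit_chance * (crit_mult - 1))
cc as decimal = 15/100 = 0.15
cm - 1 = 1.7 - 1 = 0.7
Bonus factor = 0.15 * 0.7 = 0.105
Total multiplier = 1 + 0.105 = 1.105
Expected damage = 150 * 1.105 = 165.75

165.75 damage


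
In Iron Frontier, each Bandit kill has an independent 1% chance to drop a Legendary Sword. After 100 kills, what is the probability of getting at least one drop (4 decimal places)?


P(at least one) = 1 - P(none) = 1 - (1-p)^n
p = 1/100 = 0.01
1 - p = 0.99
(1 - p)^100 = 0.99^100 = 0.366032
P(at least one) = 1 - 0.366032 = 0.6340

0.6340


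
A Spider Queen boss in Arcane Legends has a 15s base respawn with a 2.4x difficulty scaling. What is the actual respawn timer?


Respawn time = base * multiplier
= 15 * 2.4
= 36.0 seconds

36.0 seconds


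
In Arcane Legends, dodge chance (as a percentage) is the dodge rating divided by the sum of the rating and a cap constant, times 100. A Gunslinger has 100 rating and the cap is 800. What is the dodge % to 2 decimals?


dodge% = 100 / (100 + 800) * 100
= 100 / 900 * 100
= 0.111111 * 100
= 11.11%

11.11%


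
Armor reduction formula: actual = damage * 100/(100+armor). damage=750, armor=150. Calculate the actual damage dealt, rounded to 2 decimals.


actual = 750 * 100 / (100 + 150)
= 750 * 100 / 250
= 75000 / 250
= 300.00

300.00 damage


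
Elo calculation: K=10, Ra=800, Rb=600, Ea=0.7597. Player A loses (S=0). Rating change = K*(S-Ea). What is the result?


Elo update: delta = K * (S - Ea), where S = 0 (loses)
S - Ea = 0 - 0.7597 = -0.7597
Rating change = 10 * -0.7597
= -7.60

-7.60 rating points


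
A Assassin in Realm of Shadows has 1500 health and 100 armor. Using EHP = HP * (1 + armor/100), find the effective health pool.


EHP = 1500 * (1 + 100/100)
= 1500 * (1 + 1.0)
= 1500 * 2.0
= 3000.0

3000.0 EHP


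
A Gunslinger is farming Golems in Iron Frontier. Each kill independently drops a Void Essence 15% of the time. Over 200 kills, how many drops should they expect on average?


Expected drops = kills * (drop_rate / 100)
= 200 * (15 / 100)
= 200 * 0.15
= 30.0

30.0 drops


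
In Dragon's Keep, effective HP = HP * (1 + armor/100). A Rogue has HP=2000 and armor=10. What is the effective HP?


EHP = 2000 * (1 + 10/100)
= 2000 * (1 + 0.1)
= 2000 * 1.1
= 2200.0

2200.0 EHP


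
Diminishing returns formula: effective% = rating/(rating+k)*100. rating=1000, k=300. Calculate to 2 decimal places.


effective% = rating / (rating + k) * 100
= 1000 / (1000 + 300) * 100
= 1000 / 1300 * 100
= 0.769231 * 100
= 76.92%

76.92%


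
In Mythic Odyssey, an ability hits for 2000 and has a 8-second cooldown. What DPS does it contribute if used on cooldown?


DPS = damage / cooldown
= 2000 / 8
= 250.00

250.00 DPS


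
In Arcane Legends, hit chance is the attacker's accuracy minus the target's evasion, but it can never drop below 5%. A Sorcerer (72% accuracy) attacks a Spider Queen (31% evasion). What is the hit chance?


accuracy - evasion = 72 - 31 = 41
Apply floor: max(41, 5) = 41
Hit chance = 41%

41%


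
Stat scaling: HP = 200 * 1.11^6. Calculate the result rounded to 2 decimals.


value = base * growth^level
= 200 * 1.11^6
= 200 * 1.870415
= 374.08

374.08 HP


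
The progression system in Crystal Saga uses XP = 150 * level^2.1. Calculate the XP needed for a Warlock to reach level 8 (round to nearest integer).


XP = 150 * level^2.1
Substitute level = 8:
XP = 150 * 8^2.1
= 150 * 78.7932
= 11819

11819 XP


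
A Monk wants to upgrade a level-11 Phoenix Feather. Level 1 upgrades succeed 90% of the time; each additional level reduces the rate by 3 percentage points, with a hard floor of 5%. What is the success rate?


raw_rate = 90 - 3 * (11 - 1)
= 90 - 3 * 10
= 90 - 30
= 60
Apply floor: max(60, 5) = 60%

60%


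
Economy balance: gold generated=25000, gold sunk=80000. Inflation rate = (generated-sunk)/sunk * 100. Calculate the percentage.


Net gold = 25000 - 80000 = -55000
Inflation rate = net / sunk * 100 = -55000 / 80000 * 100
= -0.6875 * 100
= -68.75%

-68.75%


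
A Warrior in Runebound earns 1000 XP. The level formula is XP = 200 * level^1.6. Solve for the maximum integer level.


XP = 200 * level^1.6, so level = (XP / 200)^(1/1.6)
= (1000 / 200)^(1/1.6)
= 5.0^0.625
= 2.7344
Floor: level = 2

level 2


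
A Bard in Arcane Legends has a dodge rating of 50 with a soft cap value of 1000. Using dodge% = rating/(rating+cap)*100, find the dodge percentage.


dodge% = 50 / (50 + 1000) * 100
= 50 / 1050 * 100
= 0.047619 * 100
= 4.76%

4.76%


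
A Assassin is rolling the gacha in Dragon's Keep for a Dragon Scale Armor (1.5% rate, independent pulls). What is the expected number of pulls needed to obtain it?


Expected pulls for a geometric distribution = 1/p = 100 / rate%
= 100 / 1.5
= 66.67

66.67 pulls


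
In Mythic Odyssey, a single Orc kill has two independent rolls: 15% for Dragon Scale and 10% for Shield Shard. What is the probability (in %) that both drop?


For independent events, P(both) = P(A) * P(B)
= 15% * 10%
= 150 / 100 %
= 1.5%

1.5%


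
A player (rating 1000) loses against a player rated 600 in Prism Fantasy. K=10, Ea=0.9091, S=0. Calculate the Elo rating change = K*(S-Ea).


Elo update: delta = K * (S - Ea), where S = 0 (loses)
S - Ea = 0 - 0.9091 = -0.9091
Rating change = 10 * -0.9091
= -9.09

-9.09 rating points


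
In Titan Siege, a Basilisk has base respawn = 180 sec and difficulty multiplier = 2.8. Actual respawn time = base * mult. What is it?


Respawn time = base * multiplier
= 180 * 2.8
= 504.0 seconds

504.0 seconds


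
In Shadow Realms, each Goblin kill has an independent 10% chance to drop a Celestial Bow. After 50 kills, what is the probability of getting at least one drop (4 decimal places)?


P(at least one) = 1 - P(none) = 1 - (1-p)^n
p = 10/100 = 0.1
1 - p = 0.9
(1 - p)^50 = 0.9^50 = 0.005154
P(at least one) = 1 - 0.005154 = 0.9948

0.9948


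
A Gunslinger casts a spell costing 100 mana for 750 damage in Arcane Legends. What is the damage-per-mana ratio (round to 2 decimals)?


Efficiency = damage / mana
= 750 / 100
= 7.50

7.50 dmg/mana


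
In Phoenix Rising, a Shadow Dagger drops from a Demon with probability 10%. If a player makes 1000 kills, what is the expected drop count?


Expected drops = kills * (drop_rate / 100)
= 1000 * (10 / 100)
= 1000 * 0.1
= 100.0

100.0 drops


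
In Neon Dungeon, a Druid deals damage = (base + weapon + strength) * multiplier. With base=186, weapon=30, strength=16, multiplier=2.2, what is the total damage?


Sum base + weapon + str = 186 + 30 + 16 = 232
Multiply by 2.2:
232 * 2.2 = 510.4

510.4 damage


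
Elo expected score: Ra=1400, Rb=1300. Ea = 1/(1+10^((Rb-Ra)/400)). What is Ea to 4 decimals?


Elo expected score: Ea = 1/(1 + 10^((Rb-Ra)/400))
Rb - Ra = 1300 - 1400 = -100
(Rb-Ra)/400 = -100/400 = -0.25
10^-0.25 = 0.562341
Ea = 1/(1 + 0.562341) = 1/1.562341 = 0.6401

0.6401


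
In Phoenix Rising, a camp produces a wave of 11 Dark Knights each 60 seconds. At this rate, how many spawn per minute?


Spawns per minute = count * (60 / interval)
= 11 * (60 / 60)
= 11 * 1.0
= 11.0

11.0 per minute
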